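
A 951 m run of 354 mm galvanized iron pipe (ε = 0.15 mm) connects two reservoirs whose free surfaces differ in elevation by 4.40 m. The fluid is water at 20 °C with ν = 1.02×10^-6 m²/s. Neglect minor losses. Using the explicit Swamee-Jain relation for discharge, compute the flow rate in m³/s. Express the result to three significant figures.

Swamee-Jain (Type II): Q = -0.965·√(gD⁵h_f/L)·ln[ε/(3.7D) + √(3.17ν²L/(gD³h_f))]
√(gD⁵h_f/L) = √(9.81·0.354⁵·4.40/951) = 0.01588
ε/(3.7D) = 1.15×10^-4; √(3.17ν²L/(gD³h_f)) = 4.05×10^-5
Q = -0.965·0.01588·ln(1.550×10^-4) = 0.1345 m³/s
Check: V = 1.37 m/s, Re = 4.74×10^5, f = 0.01733, h_f = 4.43 m ≈ 4.40 m ✓

Q ≈ 0.134 m³/s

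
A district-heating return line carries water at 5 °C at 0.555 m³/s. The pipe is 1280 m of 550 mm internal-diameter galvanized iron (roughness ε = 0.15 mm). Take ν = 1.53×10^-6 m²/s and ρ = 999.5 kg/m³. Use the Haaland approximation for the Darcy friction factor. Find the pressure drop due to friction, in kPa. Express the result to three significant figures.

Δp ≈ 98.2 kPa

V = 4Q/(πD²) = 4·0.555/(π·0.550²) = 2.336 m/s
Re = VD/ν = 2.336·0.550/1.53×10^-6 = 8.40×10^5 → turbulent
ε/D = 0.15/550 = 2.73×10^-4
Haaland: f = 0.01547
h_f = f(L/D)V²/(2g) = 0.01547·(1280/0.550)·2.336²/(2·9.81) = 10.01 m
Δp = ρg·h_f = 999.5·9.81·10.01 = 98.16 kPa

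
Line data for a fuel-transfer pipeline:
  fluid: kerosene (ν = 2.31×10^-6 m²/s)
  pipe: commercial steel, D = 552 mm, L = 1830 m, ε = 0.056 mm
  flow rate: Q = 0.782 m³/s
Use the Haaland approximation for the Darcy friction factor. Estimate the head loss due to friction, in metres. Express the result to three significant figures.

h_f ≈ 24.6 m

V = 4Q/(πD²) = 4·0.782/(π·0.552²) = 3.268 m/s
Re = VD/ν = 3.268·0.552/2.31×10^-6 = 7.81×10^5 → turbulent
ε/D = 0.056/552 = 1.01×10^-4
Haaland: f = 0.01364
h_f = f(L/D)V²/(2g) = 0.01364·(1830/0.552)·3.268²/(2·9.81) = 24.60 m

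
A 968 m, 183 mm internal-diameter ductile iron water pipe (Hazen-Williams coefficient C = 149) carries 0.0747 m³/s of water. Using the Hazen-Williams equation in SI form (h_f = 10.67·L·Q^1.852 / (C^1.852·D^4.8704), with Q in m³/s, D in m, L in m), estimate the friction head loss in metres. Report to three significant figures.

h_f = 10.67·968·0.0747^1.852 / (149^1.852·0.183^4.8704) = 31.25 m

h_f ≈ 31.2 m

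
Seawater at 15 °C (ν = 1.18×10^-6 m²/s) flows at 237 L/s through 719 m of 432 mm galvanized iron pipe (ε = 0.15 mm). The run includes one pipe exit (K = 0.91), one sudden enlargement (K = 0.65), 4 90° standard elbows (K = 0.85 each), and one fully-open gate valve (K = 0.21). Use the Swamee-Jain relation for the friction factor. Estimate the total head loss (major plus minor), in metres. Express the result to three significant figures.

V = 4Q/(πD²) = 1.617 m/s; V²/2g = 0.1333 m
Re = 5.92×10^5, ε/D = 3.47×10^-4 → f = 0.01657 (Swamee-Jain)
Major: h_f = f(L/D)·V²/2g = 0.01657·1664·0.1333 = 3.675 m
Minor: ΣK = 5.17; h_m = ΣK·V²/2g = 0.6889 m
Total H_L = 3.675 + 0.6889 = 4.363 m

H_L ≈ 4.36 m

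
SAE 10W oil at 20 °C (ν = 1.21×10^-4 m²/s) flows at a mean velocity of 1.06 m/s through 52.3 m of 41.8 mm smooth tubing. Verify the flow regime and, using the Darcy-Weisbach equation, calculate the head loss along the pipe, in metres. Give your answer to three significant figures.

Re = VD/ν = 1.06·0.04180/1.21×10^-4 = 366 → laminar (Re < 2300)
f = 64/Re = 0.1748
h_f = f(L/D)V²/(2g) = 0.1748·(52.3/0.04180)·1.06²/(2·9.81) = 12.52 m

h_f ≈ 12.5 m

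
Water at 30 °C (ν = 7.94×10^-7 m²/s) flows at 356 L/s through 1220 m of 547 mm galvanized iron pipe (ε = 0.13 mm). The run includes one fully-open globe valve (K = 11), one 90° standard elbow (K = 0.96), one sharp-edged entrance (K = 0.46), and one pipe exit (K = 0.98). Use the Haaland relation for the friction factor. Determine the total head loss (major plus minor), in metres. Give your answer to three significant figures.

V = 4Q/(πD²) = 1.515 m/s; V²/2g = 0.1170 m
Re = 1.04×10^6, ε/D = 2.38×10^-4 → f = 0.01497 (Haaland)
Major: h_f = f(L/D)·V²/2g = 0.01497·2230·0.1170 = 3.906 m
Minor: ΣK = 13.4; h_m = ΣK·V²/2g = 1.567 m
Total H_L = 3.906 + 1.567 = 5.473 m

H_L ≈ 5.47 m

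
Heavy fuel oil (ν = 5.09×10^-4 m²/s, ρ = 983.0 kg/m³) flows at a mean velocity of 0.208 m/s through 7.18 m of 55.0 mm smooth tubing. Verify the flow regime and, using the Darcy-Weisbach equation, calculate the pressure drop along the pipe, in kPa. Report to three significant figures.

Δp ≈ 7.90 kPa

Re = VD/ν = 0.208·0.05500/5.09×10^-4 = 22.5 → laminar (Re < 2300)
f = 64/Re = 2.848
h_f = f(L/D)V²/(2g) = 2.848·(7.18/0.05500)·0.208²/(2·9.81) = 0.8197 m
Δp = ρg·h_f = 983.0·9.81·0.8197 = 7.905 kPa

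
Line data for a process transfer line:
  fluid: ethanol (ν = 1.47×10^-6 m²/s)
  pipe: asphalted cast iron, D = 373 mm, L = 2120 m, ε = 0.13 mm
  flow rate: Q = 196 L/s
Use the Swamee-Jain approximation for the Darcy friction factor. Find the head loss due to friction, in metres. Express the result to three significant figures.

V = 4Q/(πD²) = 4·0.196/(π·0.373²) = 1.794 m/s
Re = VD/ν = 1.794·0.373/1.47×10^-6 = 4.55×10^5 → turbulent
ε/D = 0.13/373 = 3.49×10^-4
Swamee-Jain: f = 0.01685
h_f = f(L/D)V²/(2g) = 0.01685·(2120/0.373)·1.794²/(2·9.81) = 15.70 m

h_f ≈ 15.7 m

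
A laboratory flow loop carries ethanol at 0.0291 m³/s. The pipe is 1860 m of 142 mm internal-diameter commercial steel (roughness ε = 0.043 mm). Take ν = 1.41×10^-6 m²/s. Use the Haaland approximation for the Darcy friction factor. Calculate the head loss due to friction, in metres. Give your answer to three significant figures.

h_f ≈ 39.9 m

V = 4Q/(πD²) = 4·0.0291/(π·0.142²) = 1.837 m/s
Re = VD/ν = 1.837·0.142/1.41×10^-6 = 1.85×10^5 → turbulent
ε/D = 0.043/142 = 3.03×10^-4
Haaland: f = 0.01768
h_f = f(L/D)V²/(2g) = 0.01768·(1860/0.142)·1.837²/(2·9.81) = 39.85 m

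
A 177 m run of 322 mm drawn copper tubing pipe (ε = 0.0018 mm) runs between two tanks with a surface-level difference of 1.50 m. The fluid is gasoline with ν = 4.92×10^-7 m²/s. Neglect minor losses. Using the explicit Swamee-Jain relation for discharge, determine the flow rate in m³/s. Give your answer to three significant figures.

Swamee-Jain (Type II): Q = -0.965·√(gD⁵h_f/L)·ln[ε/(3.7D) + √(3.17ν²L/(gD³h_f))]
√(gD⁵h_f/L) = √(9.81·0.322⁵·1.50/177) = 0.01696
ε/(3.7D) = 1.51×10^-6; √(3.17ν²L/(gD³h_f)) = 1.66×10^-5
Q = -0.965·0.01696·ln(1.814×10^-5) = 0.1787 m³/s
Check: V = 2.19 m/s, Re = 1.44×10^6, f = 0.01111, h_f = 1.50 m ≈ 1.50 m ✓

Q ≈ 0.179 m³/s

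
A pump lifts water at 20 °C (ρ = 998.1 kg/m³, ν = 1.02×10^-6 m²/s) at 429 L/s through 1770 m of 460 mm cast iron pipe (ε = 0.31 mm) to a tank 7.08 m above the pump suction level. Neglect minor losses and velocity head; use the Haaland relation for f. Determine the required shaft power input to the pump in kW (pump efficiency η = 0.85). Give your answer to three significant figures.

V = 4Q/(πD²) = 2.581 m/s; Re = 1.16×10^6; ε/D = 6.74×10^-4; f = 0.01822
h_f = f(L/D)V²/2g = 23.81 m
Total head H = z + h_f = 7.08 + 23.81 = 30.89 m
P_hyd = ρgQH = 998.1·9.81·0.429·30.89 = 129.7 kW
P_shaft = P_hyd/η = 129.7/0.85 = 152.6 kW

P_shaft ≈ 153 kW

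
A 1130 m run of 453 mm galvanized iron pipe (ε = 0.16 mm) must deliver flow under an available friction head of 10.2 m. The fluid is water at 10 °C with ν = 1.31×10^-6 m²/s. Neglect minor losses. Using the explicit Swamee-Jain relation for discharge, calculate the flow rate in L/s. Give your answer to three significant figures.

Q ≈ 358 L/s

Swamee-Jain (Type II): Q = -0.965·√(gD⁵h_f/L)·ln[ε/(3.7D) + √(3.17ν²L/(gD³h_f))]
√(gD⁵h_f/L) = √(9.81·0.453⁵·10.2/1130) = 0.04110
ε/(3.7D) = 9.55×10^-5; √(3.17ν²L/(gD³h_f)) = 2.57×10^-5
Q = -0.965·0.04110·ln(1.212×10^-4) = 0.3577 m³/s
Check: V = 2.22 m/s, Re = 7.67×10^5, f = 0.01639, h_f = 10.3 m ≈ 10.2 m ✓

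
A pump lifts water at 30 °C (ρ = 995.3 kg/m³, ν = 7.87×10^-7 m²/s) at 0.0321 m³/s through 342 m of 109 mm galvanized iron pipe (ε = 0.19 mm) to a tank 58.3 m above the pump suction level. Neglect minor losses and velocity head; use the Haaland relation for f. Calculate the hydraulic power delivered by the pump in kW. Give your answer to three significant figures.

V = 4Q/(πD²) = 3.440 m/s; Re = 4.76×10^5; ε/D = 0.00174; f = 0.02300
h_f = f(L/D)V²/2g = 43.53 m
Total head H = z + h_f = 58.3 + 43.53 = 101.8 m
P_hyd = ρgQH = 995.3·9.81·0.0321·101.8 = 31.92 kW

P_hyd ≈ 31.9 kW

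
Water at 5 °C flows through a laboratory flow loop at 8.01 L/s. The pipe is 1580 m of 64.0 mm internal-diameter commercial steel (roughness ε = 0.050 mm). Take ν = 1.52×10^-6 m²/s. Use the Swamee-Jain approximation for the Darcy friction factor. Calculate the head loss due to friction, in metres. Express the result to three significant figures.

h_f ≈ 167 m

V = 4Q/(πD²) = 4·0.00801/(π·0.0640²) = 2.490 m/s
Re = VD/ν = 2.490·0.0640/1.52×10^-6 = 1.05×10^5 → turbulent
ε/D = 0.050/64.0 = 7.81×10^-4
Swamee-Jain: f = 0.02144
h_f = f(L/D)V²/(2g) = 0.02144·(1580/0.0640)·2.490²/(2·9.81) = 167.3 m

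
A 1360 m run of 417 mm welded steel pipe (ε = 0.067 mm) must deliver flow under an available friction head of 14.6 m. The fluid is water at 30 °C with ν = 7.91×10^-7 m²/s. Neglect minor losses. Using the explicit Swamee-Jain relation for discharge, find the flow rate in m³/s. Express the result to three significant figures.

Q ≈ 0.342 m³/s

Swamee-Jain (Type II): Q = -0.965·√(gD⁵h_f/L)·ln[ε/(3.7D) + √(3.17ν²L/(gD³h_f))]
√(gD⁵h_f/L) = √(9.81·0.417⁵·14.6/1360) = 0.03644
ε/(3.7D) = 4.34×10^-5; √(3.17ν²L/(gD³h_f)) = 1.61×10^-5
Q = -0.965·0.03644·ln(5.954×10^-5) = 0.3421 m³/s
Check: V = 2.51 m/s, Re = 1.32×10^6, f = 0.01408, h_f = 14.7 m ≈ 14.6 m ✓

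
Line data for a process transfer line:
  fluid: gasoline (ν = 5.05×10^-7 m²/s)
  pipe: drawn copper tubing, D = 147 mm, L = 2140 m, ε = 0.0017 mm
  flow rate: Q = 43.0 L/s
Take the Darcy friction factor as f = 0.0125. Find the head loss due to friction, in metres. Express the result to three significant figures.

V = 4Q/(πD²) = 4·0.0430/(π·0.147²) = 2.534 m/s
h_f = f(L/D)V²/(2g) = 0.01250·(2140/0.147)·2.534²/(2·9.81) = 59.54 m

h_f ≈ 59.5 m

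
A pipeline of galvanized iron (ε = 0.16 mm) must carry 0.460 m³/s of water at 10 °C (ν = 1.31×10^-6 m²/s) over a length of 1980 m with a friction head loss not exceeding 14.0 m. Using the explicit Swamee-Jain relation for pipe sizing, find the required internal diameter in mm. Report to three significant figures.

Swamee-Jain (Type III): D = 0.66·[ε^1.25·(LQ²/(gh_f))^4.75 + ν·Q^9.4·(L/(gh_f))^5.2]^0.04
LQ²/(gh_f) = 3.051; L/(gh_f) = 14.42
Term 1 = ε^1.25·(…)^4.75 = 0.00360; Term 2 = ν·Q^9.4·(…)^5.2 = 9.40×10^-4
D = 0.66·(0.00360 + 9.40×10^-4)^0.04 = 0.5319 m = 532 mm
Check: V = 2.07 m/s, Re = 8.41×10^5, f = 0.01589, h_f = 12.9 m ≈ 14.0 m ✓

D ≈ 532 mm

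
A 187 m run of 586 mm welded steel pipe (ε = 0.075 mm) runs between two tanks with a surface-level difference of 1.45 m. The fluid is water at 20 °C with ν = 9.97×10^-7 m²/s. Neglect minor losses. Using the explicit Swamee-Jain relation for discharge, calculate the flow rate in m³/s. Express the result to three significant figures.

Swamee-Jain (Type II): Q = -0.965·√(gD⁵h_f/L)·ln[ε/(3.7D) + √(3.17ν²L/(gD³h_f))]
√(gD⁵h_f/L) = √(9.81·0.586⁵·1.45/187) = 0.07250
ε/(3.7D) = 3.46×10^-5; √(3.17ν²L/(gD³h_f)) = 1.43×10^-5
Q = -0.965·0.07250·ln(4.894×10^-5) = 0.6944 m³/s
Check: V = 2.57 m/s, Re = 1.51×10^6, f = 0.01353, h_f = 1.46 m ≈ 1.45 m ✓

Q ≈ 0.694 m³/s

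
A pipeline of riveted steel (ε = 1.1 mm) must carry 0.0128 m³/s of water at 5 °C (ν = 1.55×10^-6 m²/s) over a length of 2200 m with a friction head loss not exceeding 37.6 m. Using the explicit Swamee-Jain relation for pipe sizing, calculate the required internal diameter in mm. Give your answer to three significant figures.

Swamee-Jain (Type III): D = 0.66·[ε^1.25·(LQ²/(gh_f))^4.75 + ν·Q^9.4·(L/(gh_f))^5.2]^0.04
LQ²/(gh_f) = 9.772×10^-4; L/(gh_f) = 5.964
Term 1 = ε^1.25·(…)^4.75 = 1.01×10^-18; Term 2 = ν·Q^9.4·(…)^5.2 = 2.70×10^-20
D = 0.66·(1.01×10^-18 + 2.70×10^-20)^0.04 = 0.1259 m = 126 mm
Check: V = 1.03 m/s, Re = 8.35×10^4, f = 0.03729, h_f = 35.0 m ≈ 37.6 m ✓

D ≈ 126 mm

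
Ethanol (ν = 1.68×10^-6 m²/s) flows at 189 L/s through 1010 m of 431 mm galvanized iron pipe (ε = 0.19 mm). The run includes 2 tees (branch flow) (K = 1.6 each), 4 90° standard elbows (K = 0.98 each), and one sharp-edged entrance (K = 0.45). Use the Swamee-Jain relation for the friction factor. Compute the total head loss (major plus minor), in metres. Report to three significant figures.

V = 4Q/(πD²) = 1.295 m/s; V²/2g = 0.08553 m
Re = 3.32×10^5, ε/D = 4.41×10^-4 → f = 0.01784 (Swamee-Jain)
Major: h_f = f(L/D)·V²/2g = 0.01784·2343·0.08553 = 3.577 m
Minor: ΣK = 7.57; h_m = ΣK·V²/2g = 0.6475 m
Total H_L = 3.577 + 0.6475 = 4.224 m

H_L ≈ 4.22 m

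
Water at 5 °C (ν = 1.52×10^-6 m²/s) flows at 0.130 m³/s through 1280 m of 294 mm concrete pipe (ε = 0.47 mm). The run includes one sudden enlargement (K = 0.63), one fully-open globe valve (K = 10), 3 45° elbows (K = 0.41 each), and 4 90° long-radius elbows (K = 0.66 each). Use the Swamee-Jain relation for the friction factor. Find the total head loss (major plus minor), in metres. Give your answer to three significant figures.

V = 4Q/(πD²) = 1.915 m/s; V²/2g = 0.1869 m
Re = 3.70×10^5, ε/D = 0.00160 → f = 0.02280 (Swamee-Jain)
Major: h_f = f(L/D)·V²/2g = 0.02280·4354·0.1869 = 18.55 m
Minor: ΣK = 14.5; h_m = ΣK·V²/2g = 2.710 m
Total H_L = 18.55 + 2.710 = 21.26 m

H_L ≈ 21.3 m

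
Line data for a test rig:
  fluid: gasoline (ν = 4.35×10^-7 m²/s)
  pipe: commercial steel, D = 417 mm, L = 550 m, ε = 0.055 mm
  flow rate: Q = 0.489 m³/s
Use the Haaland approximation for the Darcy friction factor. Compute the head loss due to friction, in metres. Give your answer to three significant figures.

V = 4Q/(πD²) = 4·0.489/(π·0.417²) = 3.581 m/s
Re = VD/ν = 3.581·0.417/4.35×10^-7 = 3.43×10^6 → turbulent
ε/D = 0.055/417 = 1.32×10^-4
Haaland: f = 0.01303
h_f = f(L/D)V²/(2g) = 0.01303·(550/0.417)·3.581²/(2·9.81) = 11.23 m

h_f ≈ 11.2 m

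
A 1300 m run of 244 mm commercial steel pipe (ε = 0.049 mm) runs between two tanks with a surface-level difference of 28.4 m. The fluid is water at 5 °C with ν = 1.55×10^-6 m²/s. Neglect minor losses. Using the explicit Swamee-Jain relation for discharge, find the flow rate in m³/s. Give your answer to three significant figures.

Q ≈ 0.121 m³/s

Swamee-Jain (Type II): Q = -0.965·√(gD⁵h_f/L)·ln[ε/(3.7D) + √(3.17ν²L/(gD³h_f))]
√(gD⁵h_f/L) = √(9.81·0.244⁵·28.4/1300) = 0.01361
ε/(3.7D) = 5.43×10^-5; √(3.17ν²L/(gD³h_f)) = 4.95×10^-5
Q = -0.965·0.01361·ln(1.037×10^-4) = 0.1205 m³/s
Check: V = 2.58 m/s, Re = 4.06×10^5, f = 0.01582, h_f = 28.5 m ≈ 28.4 m ✓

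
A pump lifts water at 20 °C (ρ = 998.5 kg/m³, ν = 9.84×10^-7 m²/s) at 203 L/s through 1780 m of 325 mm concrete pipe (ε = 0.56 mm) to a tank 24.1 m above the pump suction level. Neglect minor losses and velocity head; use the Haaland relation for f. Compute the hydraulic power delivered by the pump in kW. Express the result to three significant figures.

V = 4Q/(πD²) = 2.447 m/s; Re = 8.08×10^5; ε/D = 0.00172; f = 0.02279
h_f = f(L/D)V²/2g = 38.09 m
Total head H = z + h_f = 24.1 + 38.09 = 62.19 m
P_hyd = ρgQH = 998.5·9.81·0.203·62.19 = 123.7 kW

P_hyd ≈ 124 kW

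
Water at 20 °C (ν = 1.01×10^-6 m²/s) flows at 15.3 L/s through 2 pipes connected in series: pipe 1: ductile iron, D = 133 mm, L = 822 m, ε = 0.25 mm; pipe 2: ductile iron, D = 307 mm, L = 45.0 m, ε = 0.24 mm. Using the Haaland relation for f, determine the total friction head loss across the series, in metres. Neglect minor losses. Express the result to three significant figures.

Pipe 1: V = 1.101 m/s, Re = 1.45×10^5, ε/D = 0.00188, f = 0.02419, h_1 = f(L/D)V²/2g = 9.244 m
Pipe 2: V = 0.2067 m/s, Re = 6.28×10^4, ε/D = 7.82×10^-4, f = 0.02237, h_2 = f(L/D)V²/2g = 0.007141 m
Series → Q common, losses add: H = Σh = 9.251 m

H ≈ 9.25 m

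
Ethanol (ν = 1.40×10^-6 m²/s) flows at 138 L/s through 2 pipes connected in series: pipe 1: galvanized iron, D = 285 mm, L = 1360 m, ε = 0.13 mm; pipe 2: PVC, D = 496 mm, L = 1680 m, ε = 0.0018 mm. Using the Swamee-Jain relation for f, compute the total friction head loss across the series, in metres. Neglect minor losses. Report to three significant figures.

Pipe 1: V = 2.163 m/s, Re = 4.40×10^5, ε/D = 4.56×10^-4, f = 0.01762, h_1 = f(L/D)V²/2g = 20.05 m
Pipe 2: V = 0.7142 m/s, Re = 2.53×10^5, ε/D = 3.63×10^-6, f = 0.01488, h_2 = f(L/D)V²/2g = 1.311 m
Series → Q common, losses add: H = Σh = 21.36 m

H ≈ 21.4 m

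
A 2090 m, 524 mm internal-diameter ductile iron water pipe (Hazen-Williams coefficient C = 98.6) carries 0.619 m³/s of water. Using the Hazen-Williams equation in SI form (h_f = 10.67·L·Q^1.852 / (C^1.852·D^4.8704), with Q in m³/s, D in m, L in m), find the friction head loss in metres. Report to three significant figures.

h_f ≈ 43.3 m

h_f = 10.67·2090·0.619^1.852 / (98.6^1.852·0.524^4.8704) = 43.33 m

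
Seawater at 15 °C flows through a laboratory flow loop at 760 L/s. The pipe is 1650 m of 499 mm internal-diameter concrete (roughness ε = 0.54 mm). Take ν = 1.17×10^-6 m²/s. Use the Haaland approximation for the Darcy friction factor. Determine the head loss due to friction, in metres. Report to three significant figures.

V = 4Q/(πD²) = 4·0.760/(π·0.499²) = 3.886 m/s
Re = VD/ν = 3.886·0.499/1.17×10^-6 = 1.66×10^6 → turbulent
ε/D = 0.54/499 = 0.00108
Haaland: f = 0.02021
h_f = f(L/D)V²/(2g) = 0.02021·(1650/0.499)·3.886²/(2·9.81) = 51.44 m

h_f ≈ 51.4 m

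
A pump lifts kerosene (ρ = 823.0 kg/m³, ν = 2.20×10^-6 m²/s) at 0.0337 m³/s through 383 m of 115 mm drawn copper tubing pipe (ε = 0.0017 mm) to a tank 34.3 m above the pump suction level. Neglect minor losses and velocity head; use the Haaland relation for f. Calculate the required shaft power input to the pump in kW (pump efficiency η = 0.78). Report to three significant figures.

V = 4Q/(πD²) = 3.244 m/s; Re = 1.70×10^5; ε/D = 1.48×10^-5; f = 0.01609
h_f = f(L/D)V²/2g = 28.75 m
Total head H = z + h_f = 34.3 + 28.75 = 63.05 m
P_hyd = ρgQH = 823.0·9.81·0.0337·63.05 = 17.15 kW
P_shaft = P_hyd/η = 17.15/0.78 = 21.99 kW

P_shaft ≈ 22.0 kW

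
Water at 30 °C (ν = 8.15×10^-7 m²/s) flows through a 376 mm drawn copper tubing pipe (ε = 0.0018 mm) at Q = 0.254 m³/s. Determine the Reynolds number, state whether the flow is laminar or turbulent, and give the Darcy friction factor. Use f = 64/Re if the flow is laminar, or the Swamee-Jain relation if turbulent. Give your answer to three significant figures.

Re ≈ 1.06×10^6; turbulent; f ≈ 0.0116

V = 4Q/(πD²) = 2.288 m/s
Re = VD/ν = 2.288·0.376/8.15×10^-7 = 1.06×10^6
Re > 4000 → turbulent; ε/D = 4.79×10^-6
Swamee-Jain: f = 0.01163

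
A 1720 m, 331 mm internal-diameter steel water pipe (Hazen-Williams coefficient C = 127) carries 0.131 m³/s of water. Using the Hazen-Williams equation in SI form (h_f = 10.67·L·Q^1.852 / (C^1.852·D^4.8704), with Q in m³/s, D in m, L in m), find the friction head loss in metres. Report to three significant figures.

h_f = 10.67·1720·0.131^1.852 / (127^1.852·0.331^4.8704) = 11.78 m

h_f ≈ 11.8 m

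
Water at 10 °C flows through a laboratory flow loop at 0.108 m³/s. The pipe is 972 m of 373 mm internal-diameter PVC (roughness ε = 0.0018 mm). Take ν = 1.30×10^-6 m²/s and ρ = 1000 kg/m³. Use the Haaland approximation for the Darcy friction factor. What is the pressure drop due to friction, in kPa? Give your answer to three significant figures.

Δp ≈ 18.5 kPa

V = 4Q/(πD²) = 4·0.108/(π·0.373²) = 0.9884 m/s
Re = VD/ν = 0.9884·0.373/1.30×10^-6 = 2.84×10^5 → turbulent
ε/D = 0.0018/373 = 4.83×10^-6
Haaland: f = 0.01453
h_f = f(L/D)V²/(2g) = 0.01453·(972/0.373)·0.9884²/(2·9.81) = 1.885 m
Δp = ρg·h_f = 1000·9.81·1.885 = 18.50 kPa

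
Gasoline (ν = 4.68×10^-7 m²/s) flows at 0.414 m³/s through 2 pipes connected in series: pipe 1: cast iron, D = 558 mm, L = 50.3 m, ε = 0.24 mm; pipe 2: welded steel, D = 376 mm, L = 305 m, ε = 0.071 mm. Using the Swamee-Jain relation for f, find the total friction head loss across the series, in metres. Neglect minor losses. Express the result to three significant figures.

Pipe 1: V = 1.693 m/s, Re = 2.02×10^6, ε/D = 4.30×10^-4, f = 0.01651, h_1 = f(L/D)V²/2g = 0.2174 m
Pipe 2: V = 3.729 m/s, Re = 3.00×10^6, ε/D = 1.89×10^-4, f = 0.01400, h_2 = f(L/D)V²/2g = 8.049 m
Series → Q common, losses add: H = Σh = 8.266 m

H ≈ 8.27 m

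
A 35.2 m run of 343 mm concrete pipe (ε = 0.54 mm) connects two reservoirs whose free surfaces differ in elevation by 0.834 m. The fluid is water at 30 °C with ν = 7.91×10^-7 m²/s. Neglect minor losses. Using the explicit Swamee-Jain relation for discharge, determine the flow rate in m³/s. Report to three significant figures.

Swamee-Jain (Type II): Q = -0.965·√(gD⁵h_f/L)·ln[ε/(3.7D) + √(3.17ν²L/(gD³h_f))]
√(gD⁵h_f/L) = √(9.81·0.343⁵·0.834/35.2) = 0.03322
ε/(3.7D) = 4.25×10^-4; √(3.17ν²L/(gD³h_f)) = 1.45×10^-5
Q = -0.965·0.03322·ln(4.400×10^-4) = 0.2477 m³/s
Check: V = 2.68 m/s, Re = 1.16×10^6, f = 0.02226, h_f = 0.837 m ≈ 0.834 m ✓

Q ≈ 0.248 m³/s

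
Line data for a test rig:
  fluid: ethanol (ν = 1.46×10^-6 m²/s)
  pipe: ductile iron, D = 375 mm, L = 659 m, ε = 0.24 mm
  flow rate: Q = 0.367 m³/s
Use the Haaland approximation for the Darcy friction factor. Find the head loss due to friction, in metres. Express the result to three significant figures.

V = 4Q/(πD²) = 4·0.367/(π·0.375²) = 3.323 m/s
Re = VD/ν = 3.323·0.375/1.46×10^-6 = 8.53×10^5 → turbulent
ε/D = 0.24/375 = 6.40×10^-4
Haaland: f = 0.01813
h_f = f(L/D)V²/(2g) = 0.01813·(659/0.375)·3.323²/(2·9.81) = 17.93 m

h_f ≈ 17.9 m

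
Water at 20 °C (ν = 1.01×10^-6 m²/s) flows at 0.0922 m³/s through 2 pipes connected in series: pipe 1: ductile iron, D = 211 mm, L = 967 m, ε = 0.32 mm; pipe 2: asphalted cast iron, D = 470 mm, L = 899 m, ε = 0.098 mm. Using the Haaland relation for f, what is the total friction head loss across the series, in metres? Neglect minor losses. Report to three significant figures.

H ≈ 36.5 m

Pipe 1: V = 2.637 m/s, Re = 5.51×10^5, ε/D = 0.00152, f = 0.02219, h_1 = f(L/D)V²/2g = 36.03 m
Pipe 2: V = 0.5314 m/s, Re = 2.47×10^5, ε/D = 2.09×10^-4, f = 0.01649, h_2 = f(L/D)V²/2g = 0.4539 m
Series → Q common, losses add: H = Σh = 36.49 m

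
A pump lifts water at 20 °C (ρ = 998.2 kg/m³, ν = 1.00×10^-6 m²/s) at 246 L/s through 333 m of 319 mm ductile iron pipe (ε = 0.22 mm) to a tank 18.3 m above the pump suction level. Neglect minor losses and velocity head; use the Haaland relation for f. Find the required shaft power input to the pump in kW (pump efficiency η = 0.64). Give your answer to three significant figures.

V = 4Q/(πD²) = 3.078 m/s; Re = 9.82×10^5; ε/D = 6.90×10^-4; f = 0.01836
h_f = f(L/D)V²/2g = 9.257 m
Total head H = z + h_f = 18.3 + 9.257 = 27.56 m
P_hyd = ρgQH = 998.2·9.81·0.246·27.56 = 66.38 kW
P_shaft = P_hyd/η = 66.38/0.64 = 103.7 kW

P_shaft ≈ 104 kW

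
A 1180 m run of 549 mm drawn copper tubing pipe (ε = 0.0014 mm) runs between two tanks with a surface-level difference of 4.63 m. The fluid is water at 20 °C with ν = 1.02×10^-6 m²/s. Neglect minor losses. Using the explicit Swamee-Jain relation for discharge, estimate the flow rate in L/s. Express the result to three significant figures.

Q ≈ 451 L/s

Swamee-Jain (Type II): Q = -0.965·√(gD⁵h_f/L)·ln[ε/(3.7D) + √(3.17ν²L/(gD³h_f))]
√(gD⁵h_f/L) = √(9.81·0.549⁵·4.63/1180) = 0.04381
ε/(3.7D) = 6.89×10^-7; √(3.17ν²L/(gD³h_f)) = 2.28×10^-5
Q = -0.965·0.04381·ln(2.344×10^-5) = 0.4507 m³/s
Check: V = 1.90 m/s, Re = 1.02×10^6, f = 0.01162, h_f = 4.62 m ≈ 4.63 m ✓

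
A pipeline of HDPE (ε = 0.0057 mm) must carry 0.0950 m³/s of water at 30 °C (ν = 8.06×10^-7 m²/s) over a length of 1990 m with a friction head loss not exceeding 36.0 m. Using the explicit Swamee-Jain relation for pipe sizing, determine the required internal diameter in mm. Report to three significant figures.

D ≈ 224 mm

Swamee-Jain (Type III): D = 0.66·[ε^1.25·(LQ²/(gh_f))^4.75 + ν·Q^9.4·(L/(gh_f))^5.2]^0.04
LQ²/(gh_f) = 0.05085; L/(gh_f) = 5.635
Term 1 = ε^1.25·(…)^4.75 = 1.99×10^-13; Term 2 = ν·Q^9.4·(…)^5.2 = 1.59×10^-12
D = 0.66·(1.99×10^-13 + 1.59×10^-12)^0.04 = 0.2237 m = 224 mm
Check: V = 2.42 m/s, Re = 6.71×10^5, f = 0.01290, h_f = 34.2 m ≈ 36.0 m ✓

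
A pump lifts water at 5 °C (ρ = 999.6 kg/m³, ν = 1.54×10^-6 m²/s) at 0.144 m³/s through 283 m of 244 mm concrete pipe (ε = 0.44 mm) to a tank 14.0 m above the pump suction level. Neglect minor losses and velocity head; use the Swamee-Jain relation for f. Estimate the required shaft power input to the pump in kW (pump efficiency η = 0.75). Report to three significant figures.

P_shaft ≈ 51.0 kW

V = 4Q/(πD²) = 3.080 m/s; Re = 4.88×10^5; ε/D = 0.00180; f = 0.02331
h_f = f(L/D)V²/2g = 13.07 m
Total head H = z + h_f = 14.0 + 13.07 = 27.07 m
P_hyd = ρgQH = 999.6·9.81·0.144·27.07 = 38.22 kW
P_shaft = P_hyd/η = 38.22/0.75 = 50.96 kW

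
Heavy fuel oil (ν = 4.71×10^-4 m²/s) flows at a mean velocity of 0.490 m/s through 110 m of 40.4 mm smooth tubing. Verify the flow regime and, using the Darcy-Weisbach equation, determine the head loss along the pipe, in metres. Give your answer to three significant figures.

h_f ≈ 50.7 m

Re = VD/ν = 0.490·0.04040/4.71×10^-4 = 42.0 → laminar (Re < 2300)
f = 64/Re = 1.523
h_f = f(L/D)V²/(2g) = 1.523·(110/0.04040)·0.490²/(2·9.81) = 50.74 m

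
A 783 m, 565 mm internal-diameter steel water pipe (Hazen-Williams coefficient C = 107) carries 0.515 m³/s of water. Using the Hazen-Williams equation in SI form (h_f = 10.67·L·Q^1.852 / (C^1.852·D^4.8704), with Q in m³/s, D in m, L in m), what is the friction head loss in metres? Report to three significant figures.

h_f = 10.67·783·0.515^1.852 / (107^1.852·0.565^4.8704) = 6.877 m

h_f ≈ 6.88 m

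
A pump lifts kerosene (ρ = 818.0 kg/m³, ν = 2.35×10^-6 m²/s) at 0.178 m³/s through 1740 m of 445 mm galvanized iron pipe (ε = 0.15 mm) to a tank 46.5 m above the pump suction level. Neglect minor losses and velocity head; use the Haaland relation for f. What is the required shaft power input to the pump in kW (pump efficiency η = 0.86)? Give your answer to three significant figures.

P_shaft ≈ 84.9 kW

V = 4Q/(πD²) = 1.144 m/s; Re = 2.17×10^5; ε/D = 3.37×10^-4; f = 0.01758
h_f = f(L/D)V²/2g = 4.589 m
Total head H = z + h_f = 46.5 + 4.589 = 51.09 m
P_hyd = ρgQH = 818.0·9.81·0.178·51.09 = 72.97 kW
P_shaft = P_hyd/η = 72.97/0.86 = 84.85 kW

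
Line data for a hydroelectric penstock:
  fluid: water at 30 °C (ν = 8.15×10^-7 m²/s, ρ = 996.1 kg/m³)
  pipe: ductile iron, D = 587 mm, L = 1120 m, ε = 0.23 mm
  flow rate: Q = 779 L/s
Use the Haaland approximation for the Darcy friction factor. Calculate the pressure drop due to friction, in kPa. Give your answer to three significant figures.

Δp ≈ 127 kPa

V = 4Q/(πD²) = 4·0.779/(π·0.587²) = 2.879 m/s
Re = VD/ν = 2.879·0.587/8.15×10^-7 = 2.07×10^6 → turbulent
ε/D = 0.23/587 = 3.92×10^-4
Haaland: f = 0.01611
h_f = f(L/D)V²/(2g) = 0.01611·(1120/0.587)·2.879²/(2·9.81) = 12.98 m
Δp = ρg·h_f = 996.1·9.81·12.98 = 126.9 kPa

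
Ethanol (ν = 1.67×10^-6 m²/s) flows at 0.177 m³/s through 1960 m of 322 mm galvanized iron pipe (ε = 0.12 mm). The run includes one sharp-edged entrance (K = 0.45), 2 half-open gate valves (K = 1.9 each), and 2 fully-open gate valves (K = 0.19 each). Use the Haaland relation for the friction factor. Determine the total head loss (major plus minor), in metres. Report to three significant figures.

V = 4Q/(πD²) = 2.174 m/s; V²/2g = 0.2408 m
Re = 4.19×10^5, ε/D = 3.73×10^-4 → f = 0.01689 (Haaland)
Major: h_f = f(L/D)·V²/2g = 0.01689·6087·0.2408 = 24.75 m
Minor: ΣK = 4.63; h_m = ΣK·V²/2g = 1.115 m
Total H_L = 24.75 + 1.115 = 25.87 m

H_L ≈ 25.9 m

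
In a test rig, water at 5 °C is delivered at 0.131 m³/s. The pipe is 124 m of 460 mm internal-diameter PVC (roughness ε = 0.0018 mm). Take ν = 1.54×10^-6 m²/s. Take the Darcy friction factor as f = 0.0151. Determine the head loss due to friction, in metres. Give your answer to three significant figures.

V = 4Q/(πD²) = 4·0.131/(π·0.460²) = 0.7883 m/s
h_f = f(L/D)V²/(2g) = 0.01510·(124/0.460)·0.7883²/(2·9.81) = 0.1289 m

h_f ≈ 0.129 m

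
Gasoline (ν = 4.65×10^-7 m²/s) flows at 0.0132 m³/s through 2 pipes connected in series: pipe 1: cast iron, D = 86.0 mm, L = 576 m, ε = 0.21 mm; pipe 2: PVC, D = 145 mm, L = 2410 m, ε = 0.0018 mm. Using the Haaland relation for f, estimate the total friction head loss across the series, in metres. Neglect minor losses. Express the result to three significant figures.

Pipe 1: V = 2.272 m/s, Re = 4.20×10^5, ε/D = 0.00244, f = 0.02510, h_1 = f(L/D)V²/2g = 44.24 m
Pipe 2: V = 0.7994 m/s, Re = 2.49×10^5, ε/D = 1.24×10^-5, f = 0.01494, h_2 = f(L/D)V²/2g = 8.088 m
Series → Q common, losses add: H = Σh = 52.33 m

H ≈ 52.3 m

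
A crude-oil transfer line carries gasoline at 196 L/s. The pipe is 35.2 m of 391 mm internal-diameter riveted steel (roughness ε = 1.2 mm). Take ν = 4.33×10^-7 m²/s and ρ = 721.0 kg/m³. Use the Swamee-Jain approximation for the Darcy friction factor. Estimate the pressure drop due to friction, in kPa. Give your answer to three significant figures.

V = 4Q/(πD²) = 4·0.196/(π·0.391²) = 1.632 m/s
Re = VD/ν = 1.632·0.391/4.33×10^-7 = 1.47×10^6 → turbulent
ε/D = 1.2/391 = 0.00307
Swamee-Jain: f = 0.02648
h_f = f(L/D)V²/(2g) = 0.02648·(35.2/0.391)·1.632²/(2·9.81) = 0.3237 m
Δp = ρg·h_f = 721.0·9.81·0.3237 = 2.290 kPa

Δp ≈ 2.29 kPa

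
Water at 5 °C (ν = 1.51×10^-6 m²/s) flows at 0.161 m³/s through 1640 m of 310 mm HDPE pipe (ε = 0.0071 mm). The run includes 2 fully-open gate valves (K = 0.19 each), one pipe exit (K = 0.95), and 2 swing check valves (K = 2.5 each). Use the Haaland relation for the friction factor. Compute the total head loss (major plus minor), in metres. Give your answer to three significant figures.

V = 4Q/(πD²) = 2.133 m/s; V²/2g = 0.2319 m
Re = 4.38×10^5, ε/D = 2.29×10^-5 → f = 0.01363 (Haaland)
Major: h_f = f(L/D)·V²/2g = 0.01363·5290·0.2319 = 16.72 m
Minor: ΣK = 6.33; h_m = ΣK·V²/2g = 1.468 m
Total H_L = 16.72 + 1.468 = 18.19 m

H_L ≈ 18.2 m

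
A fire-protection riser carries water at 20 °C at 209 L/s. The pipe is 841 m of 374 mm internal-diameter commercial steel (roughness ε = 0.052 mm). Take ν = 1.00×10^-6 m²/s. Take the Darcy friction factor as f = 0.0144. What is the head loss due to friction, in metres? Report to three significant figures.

V = 4Q/(πD²) = 4·0.209/(π·0.374²) = 1.902 m/s
h_f = f(L/D)V²/(2g) = 0.01440·(841/0.374)·1.902²/(2·9.81) = 5.973 m

h_f ≈ 5.97 m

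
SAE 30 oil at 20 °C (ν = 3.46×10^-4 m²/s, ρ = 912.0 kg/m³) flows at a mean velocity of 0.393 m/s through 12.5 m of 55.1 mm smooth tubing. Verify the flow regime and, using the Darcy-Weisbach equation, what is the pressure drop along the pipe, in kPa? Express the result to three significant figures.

Δp ≈ 16.3 kPa

Re = VD/ν = 0.393·0.05510/3.46×10^-4 = 62.6 → laminar (Re < 2300)
f = 64/Re = 1.023
h_f = f(L/D)V²/(2g) = 1.023·(12.5/0.05510)·0.393²/(2·9.81) = 1.826 m
Δp = ρg·h_f = 912.0·9.81·1.826 = 16.34 kPa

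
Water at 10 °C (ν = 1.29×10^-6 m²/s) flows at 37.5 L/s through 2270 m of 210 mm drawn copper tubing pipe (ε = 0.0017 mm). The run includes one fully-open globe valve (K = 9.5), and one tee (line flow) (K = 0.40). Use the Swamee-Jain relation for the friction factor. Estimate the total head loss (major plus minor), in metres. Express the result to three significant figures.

V = 4Q/(πD²) = 1.083 m/s; V²/2g = 0.05975 m
Re = 1.76×10^5, ε/D = 8.10×10^-6 → f = 0.01599 (Swamee-Jain)
Major: h_f = f(L/D)·V²/2g = 0.01599·10810·0.05975 = 10.33 m
Minor: ΣK = 9.90; h_m = ΣK·V²/2g = 0.5915 m
Total H_L = 10.33 + 0.5915 = 10.92 m

H_L ≈ 10.9 m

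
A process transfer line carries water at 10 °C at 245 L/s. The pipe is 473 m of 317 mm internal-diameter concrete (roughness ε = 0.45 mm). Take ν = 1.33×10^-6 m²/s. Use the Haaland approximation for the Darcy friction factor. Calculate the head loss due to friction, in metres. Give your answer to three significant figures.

V = 4Q/(πD²) = 4·0.245/(π·0.317²) = 3.104 m/s
Re = VD/ν = 3.104·0.317/1.33×10^-6 = 7.40×10^5 → turbulent
ε/D = 0.45/317 = 0.00142
Haaland: f = 0.02175
h_f = f(L/D)V²/(2g) = 0.02175·(473/0.317)·3.104²/(2·9.81) = 15.94 m

h_f ≈ 15.9 m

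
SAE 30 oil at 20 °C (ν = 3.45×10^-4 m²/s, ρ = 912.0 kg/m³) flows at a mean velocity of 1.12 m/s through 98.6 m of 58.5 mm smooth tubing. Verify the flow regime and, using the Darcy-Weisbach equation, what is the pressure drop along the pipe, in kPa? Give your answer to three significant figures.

Δp ≈ 325 kPa

Re = VD/ν = 1.12·0.05850/3.45×10^-4 = 190 → laminar (Re < 2300)
f = 64/Re = 0.3370
h_f = f(L/D)V²/(2g) = 0.3370·(98.6/0.05850)·1.12²/(2·9.81) = 36.31 m
Δp = ρg·h_f = 912.0·9.81·36.31 = 324.9 kPa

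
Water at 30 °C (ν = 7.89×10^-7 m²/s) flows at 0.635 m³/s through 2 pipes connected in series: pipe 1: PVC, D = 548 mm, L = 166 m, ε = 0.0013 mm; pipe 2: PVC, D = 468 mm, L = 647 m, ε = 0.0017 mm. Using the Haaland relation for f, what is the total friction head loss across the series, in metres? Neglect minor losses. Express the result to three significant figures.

H ≈ 11.1 m

Pipe 1: V = 2.692 m/s, Re = 1.87×10^6, ε/D = 2.37×10^-6, f = 0.01052, h_1 = f(L/D)V²/2g = 1.177 m
Pipe 2: V = 3.691 m/s, Re = 2.19×10^6, ε/D = 3.63×10^-6, f = 0.01030, h_2 = f(L/D)V²/2g = 9.894 m
Series → Q common, losses add: H = Σh = 11.07 m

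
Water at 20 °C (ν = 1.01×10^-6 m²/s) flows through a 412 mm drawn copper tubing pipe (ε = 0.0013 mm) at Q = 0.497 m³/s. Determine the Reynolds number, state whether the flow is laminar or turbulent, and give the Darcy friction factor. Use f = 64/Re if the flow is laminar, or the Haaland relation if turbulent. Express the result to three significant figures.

Re ≈ 1.52×10^6; turbulent; f ≈ 0.0109

V = 4Q/(πD²) = 3.728 m/s
Re = VD/ν = 3.728·0.412/1.01×10^-6 = 1.52×10^6
Re > 4000 → turbulent; ε/D = 3.16×10^-6
Haaland: f = 0.01088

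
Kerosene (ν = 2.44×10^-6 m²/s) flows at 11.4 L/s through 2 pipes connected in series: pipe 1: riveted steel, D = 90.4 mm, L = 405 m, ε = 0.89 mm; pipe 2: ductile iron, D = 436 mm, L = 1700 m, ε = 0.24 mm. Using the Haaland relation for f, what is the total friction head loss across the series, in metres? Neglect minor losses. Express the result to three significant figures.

Pipe 1: V = 1.776 m/s, Re = 6.58×10^4, ε/D = 0.00985, f = 0.03863, h_1 = f(L/D)V²/2g = 27.83 m
Pipe 2: V = 0.07636 m/s, Re = 1.36×10^4, ε/D = 5.50×10^-4, f = 0.02922, h_2 = f(L/D)V²/2g = 0.03385 m
Series → Q common, losses add: H = Σh = 27.86 m

H ≈ 27.9 m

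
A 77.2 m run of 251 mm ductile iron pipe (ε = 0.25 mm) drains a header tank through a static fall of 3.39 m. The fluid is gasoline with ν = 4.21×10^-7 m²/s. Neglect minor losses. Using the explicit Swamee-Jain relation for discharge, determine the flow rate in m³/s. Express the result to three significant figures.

Swamee-Jain (Type II): Q = -0.965·√(gD⁵h_f/L)·ln[ε/(3.7D) + √(3.17ν²L/(gD³h_f))]
√(gD⁵h_f/L) = √(9.81·0.251⁵·3.39/77.2) = 0.02072
ε/(3.7D) = 2.69×10^-4; √(3.17ν²L/(gD³h_f)) = 9.08×10^-6
Q = -0.965·0.02072·ln(2.783×10^-4) = 0.1637 m³/s
Check: V = 3.31 m/s, Re = 1.97×10^6, f = 0.01983, h_f = 3.40 m ≈ 3.39 m ✓

Q ≈ 0.164 m³/s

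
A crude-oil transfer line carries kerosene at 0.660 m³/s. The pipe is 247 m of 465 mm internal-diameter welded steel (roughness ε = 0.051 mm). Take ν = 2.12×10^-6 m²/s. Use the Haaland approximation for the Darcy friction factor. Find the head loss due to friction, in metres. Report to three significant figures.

V = 4Q/(πD²) = 4·0.660/(π·0.465²) = 3.886 m/s
Re = VD/ν = 3.886·0.465/2.12×10^-6 = 8.52×10^5 → turbulent
ε/D = 0.051/465 = 1.10×10^-4
Haaland: f = 0.01364
h_f = f(L/D)V²/(2g) = 0.01364·(247/0.465)·3.886²/(2·9.81) = 5.578 m

h_f ≈ 5.58 m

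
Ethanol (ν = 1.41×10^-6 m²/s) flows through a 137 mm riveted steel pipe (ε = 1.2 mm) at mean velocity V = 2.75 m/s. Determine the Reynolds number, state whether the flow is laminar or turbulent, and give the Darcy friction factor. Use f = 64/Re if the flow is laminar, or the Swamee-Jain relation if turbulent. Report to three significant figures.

Re ≈ 2.67×10^5; turbulent; f ≈ 0.0366

Re = VD/ν = 2.750·0.137/1.41×10^-6 = 2.67×10^5
Re > 4000 → turbulent; ε/D = 0.00876
Swamee-Jain: f = 0.03664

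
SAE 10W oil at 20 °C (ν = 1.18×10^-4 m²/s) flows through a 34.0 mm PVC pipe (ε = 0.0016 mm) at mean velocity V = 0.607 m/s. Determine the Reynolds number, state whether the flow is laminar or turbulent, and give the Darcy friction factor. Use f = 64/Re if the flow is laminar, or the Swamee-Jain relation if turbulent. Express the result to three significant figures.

Re = VD/ν = 0.6070·0.0340/1.18×10^-4 = 175
Re < 2300 → laminar → f = 64/Re = 0.3659

Re ≈ 175; laminar; f = 64/Re ≈ 0.366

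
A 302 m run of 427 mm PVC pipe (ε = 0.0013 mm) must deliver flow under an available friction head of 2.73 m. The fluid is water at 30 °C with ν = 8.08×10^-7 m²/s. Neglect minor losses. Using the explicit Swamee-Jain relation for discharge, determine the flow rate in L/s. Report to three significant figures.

Q ≈ 374 L/s

Swamee-Jain (Type II): Q = -0.965·√(gD⁵h_f/L)·ln[ε/(3.7D) + √(3.17ν²L/(gD³h_f))]
√(gD⁵h_f/L) = √(9.81·0.427⁵·2.73/302) = 0.03548
ε/(3.7D) = 8.23×10^-7; √(3.17ν²L/(gD³h_f)) = 1.73×10^-5
Q = -0.965·0.03548·ln(1.814×10^-5) = 0.3738 m³/s
Check: V = 2.61 m/s, Re = 1.38×10^6, f = 0.01110, h_f = 2.73 m ≈ 2.73 m ✓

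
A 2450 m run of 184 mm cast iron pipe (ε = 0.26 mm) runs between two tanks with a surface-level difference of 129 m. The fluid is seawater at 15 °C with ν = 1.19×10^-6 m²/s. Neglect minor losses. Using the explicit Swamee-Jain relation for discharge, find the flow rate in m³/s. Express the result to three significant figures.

Swamee-Jain (Type II): Q = -0.965·√(gD⁵h_f/L)·ln[ε/(3.7D) + √(3.17ν²L/(gD³h_f))]
√(gD⁵h_f/L) = √(9.81·0.184⁵·129/2450) = 0.01044
ε/(3.7D) = 3.82×10^-4; √(3.17ν²L/(gD³h_f)) = 3.74×10^-5
Q = -0.965·0.01044·ln(4.193×10^-4) = 0.07833 m³/s
Check: V = 2.95 m/s, Re = 4.55×10^5, f = 0.02204, h_f = 130 m ≈ 129 m ✓

Q ≈ 0.0783 m³/s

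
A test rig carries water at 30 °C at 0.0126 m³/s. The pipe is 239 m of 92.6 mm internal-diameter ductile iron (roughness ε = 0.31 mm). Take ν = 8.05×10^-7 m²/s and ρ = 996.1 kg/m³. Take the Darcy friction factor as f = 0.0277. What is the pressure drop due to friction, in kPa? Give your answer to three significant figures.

Δp ≈ 125 kPa

V = 4Q/(πD²) = 4·0.0126/(π·0.0926²) = 1.871 m/s
h_f = f(L/D)V²/(2g) = 0.02770·(239/0.0926)·1.871²/(2·9.81) = 12.76 m
Δp = ρg·h_f = 996.1·9.81·12.76 = 124.6 kPa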